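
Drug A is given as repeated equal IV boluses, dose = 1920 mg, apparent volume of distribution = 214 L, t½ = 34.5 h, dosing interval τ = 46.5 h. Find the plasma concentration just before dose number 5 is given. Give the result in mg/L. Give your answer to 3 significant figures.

C₀ per dose = Dose / Vd = 1920 / 214 = 8.972 mg/L
k = ln2 / t½ = 0.693147 / 34.5 = 0.02009 h⁻¹
Fraction remaining after one interval: r = e^(−kτ) = e^(−0.02009 × 46.5) = 0.3929
Before dose 5, 4 doses have been given (aged 1τ, 2τ, 3τ, 4τ).
C_trough = C₀ × (r + r² + … + r^4) = C₀ × r(1−r^4)/(1−r)
        = 8.972 × 0.3929 × (1 − 0.02383) / (1 − 0.3929) = 5.668 mg/L

5.67 mg/L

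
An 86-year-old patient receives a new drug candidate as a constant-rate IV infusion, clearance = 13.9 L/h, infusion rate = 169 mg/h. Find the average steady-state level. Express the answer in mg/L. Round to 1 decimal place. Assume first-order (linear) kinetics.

12.2 mg/L

At steady state Css = R₀ / CL = 169 / 13.90 = 12.16 mg/L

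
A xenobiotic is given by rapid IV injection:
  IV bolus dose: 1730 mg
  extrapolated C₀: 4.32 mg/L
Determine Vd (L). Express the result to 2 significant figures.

400 L

Vd = Dose / C₀ = 1730 / 4.32 = 400.5 L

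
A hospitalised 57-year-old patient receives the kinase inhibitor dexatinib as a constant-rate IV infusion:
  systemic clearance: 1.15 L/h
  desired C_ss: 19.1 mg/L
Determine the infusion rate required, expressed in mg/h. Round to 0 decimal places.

At steady state, infusion rate R₀ = Css × CL = 19.1 × 1.150 = 21.97 mg/h

22 mg/h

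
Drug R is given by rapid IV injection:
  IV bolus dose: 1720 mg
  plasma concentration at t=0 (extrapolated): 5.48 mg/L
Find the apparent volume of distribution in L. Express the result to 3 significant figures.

314 L

Vd = Dose / C₀ = 1720 / 5.48 = 313.9 L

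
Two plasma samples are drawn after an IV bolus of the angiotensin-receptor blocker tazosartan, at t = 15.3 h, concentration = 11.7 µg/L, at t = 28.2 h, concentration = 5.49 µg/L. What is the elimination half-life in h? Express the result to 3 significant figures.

11.8 h

k = ln(C₁/C₂) / (t₂ − t₁) = ln(11.7/5.49) / (28.2 − 15.3)
  = 0.7567 / 12.90 = 0.05866 h⁻¹
t½ = ln2 / k = 0.693147 / 0.05866 = 11.82 h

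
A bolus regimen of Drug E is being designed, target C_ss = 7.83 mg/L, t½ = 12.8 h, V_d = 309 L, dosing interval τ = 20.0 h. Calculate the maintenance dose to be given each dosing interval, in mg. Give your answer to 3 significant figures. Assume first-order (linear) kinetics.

2620 mg

k = ln2 / t½ = 0.693147 / 12.8 = 0.05415 h⁻¹
CL = k × Vd = 0.05415 × 309 = 16.73 L/h
At steady state, Dose/τ = Css × CL.
Dose = Css × CL × τ = 7.83 × 16.73 × 20.0 = 2620 mg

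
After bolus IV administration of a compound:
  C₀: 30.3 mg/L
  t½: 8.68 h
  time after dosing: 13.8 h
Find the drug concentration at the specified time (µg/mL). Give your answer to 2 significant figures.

10 µg/mL

k = ln2 / t½ = 0.693147 / 8.68 = 0.07986 h⁻¹
C = C₀ · e^(−k·t) = 30.30 × e^(−0.07986 × 13.8)
  = 30.30 × 0.3322 = 10.07 mg/L
(10.07 mg/L = 10.07 µg/mL)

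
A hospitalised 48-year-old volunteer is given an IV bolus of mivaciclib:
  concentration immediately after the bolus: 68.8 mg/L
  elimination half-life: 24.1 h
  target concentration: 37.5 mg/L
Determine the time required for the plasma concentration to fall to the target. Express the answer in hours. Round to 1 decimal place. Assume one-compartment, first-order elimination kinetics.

k = ln2 / t½ = 0.693147 / 24.1 = 0.02876 h⁻¹
t = ln(C₀ / C) / k = ln(68.80 / 37.5) / 0.02876
  = ln(1.835) / 0.02876 = 0.6070 / 0.02876 = 21.11 h

21.1 h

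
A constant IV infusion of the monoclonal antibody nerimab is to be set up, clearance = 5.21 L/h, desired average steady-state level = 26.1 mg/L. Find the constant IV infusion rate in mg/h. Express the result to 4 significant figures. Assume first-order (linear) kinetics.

136.0 mg/h

At steady state, infusion rate R₀ = Css × CL = 26.1 × 5.210 = 136.0 mg/h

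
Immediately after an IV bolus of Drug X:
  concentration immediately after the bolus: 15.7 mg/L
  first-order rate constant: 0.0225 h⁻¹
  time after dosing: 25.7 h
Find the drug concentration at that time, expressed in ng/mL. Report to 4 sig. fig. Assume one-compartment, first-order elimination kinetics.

C = C₀ · e^(−k·t) = 15.70 × e^(−0.02250 × 25.7)
  = 15.70 × 0.5609 = 8.806 mg/L
Convert: 8.806 mg/L × 1000 = 8806 ng/mL

8806 ng/mL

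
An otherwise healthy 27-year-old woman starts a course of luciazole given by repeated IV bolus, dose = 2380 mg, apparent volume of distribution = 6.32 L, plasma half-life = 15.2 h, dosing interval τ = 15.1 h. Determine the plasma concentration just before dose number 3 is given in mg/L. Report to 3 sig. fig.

C₀ per dose = Dose / Vd = 2380 / 6.32 = 376.6 mg/L
k = ln2 / t½ = 0.693147 / 15.2 = 0.04560 h⁻¹
Fraction remaining after one interval: r = e^(−kτ) = e^(−0.04560 × 15.1) = 0.5023
Before dose 3, 2 doses have been given (aged 1τ, 2τ).
C_trough = C₀ × (r + r²) = 376.6 × (0.5023 + 0.2523) = 284.2 mg/L

284 mg/L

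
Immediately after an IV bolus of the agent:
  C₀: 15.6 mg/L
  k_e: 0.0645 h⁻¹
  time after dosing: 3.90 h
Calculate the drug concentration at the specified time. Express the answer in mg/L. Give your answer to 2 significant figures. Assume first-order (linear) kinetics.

C = C₀ · e^(−k·t) = 15.60 × e^(−0.06450 × 3.90)
  = 15.60 × 0.7776 = 12.13 mg/L

12 mg/L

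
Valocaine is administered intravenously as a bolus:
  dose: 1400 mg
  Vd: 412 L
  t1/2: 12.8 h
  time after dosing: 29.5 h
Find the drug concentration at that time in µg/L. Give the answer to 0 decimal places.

C₀ = Dose / Vd = 1400 / 412 = 3.398 mg/L
k = ln2 / t½ = 0.693147 / 12.8 = 0.05415 h⁻¹
C = C₀ · e^(−k·t) = 3.398 × e^(−0.05415 × 29.5)
  = 3.398 × 0.2024 = 0.6878 mg/L
Convert: 0.6878 mg/L × 1000 = 687.8 µg/L

688 µg/L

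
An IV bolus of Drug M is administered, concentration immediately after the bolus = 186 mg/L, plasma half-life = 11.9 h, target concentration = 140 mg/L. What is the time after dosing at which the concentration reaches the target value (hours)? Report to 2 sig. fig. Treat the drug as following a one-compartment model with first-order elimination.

k = ln2 / t½ = 0.693147 / 11.9 = 0.05825 h⁻¹
t = ln(C₀ / C) / k = ln(186.0 / 140) / 0.05825
  = ln(1.329) / 0.05825 = 0.2844 / 0.05825 = 4.882 h

4.9 h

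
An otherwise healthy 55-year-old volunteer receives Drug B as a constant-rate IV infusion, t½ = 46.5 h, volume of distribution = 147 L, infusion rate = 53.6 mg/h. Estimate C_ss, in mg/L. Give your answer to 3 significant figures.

24.5 mg/L

k = ln2 / t½ = 0.693147 / 46.5 = 0.01491 h⁻¹
CL = k × Vd = 0.01491 × 147 = 2.192 L/h
At steady state Css = R₀ / CL = 53.6 / 2.192 = 24.45 mg/L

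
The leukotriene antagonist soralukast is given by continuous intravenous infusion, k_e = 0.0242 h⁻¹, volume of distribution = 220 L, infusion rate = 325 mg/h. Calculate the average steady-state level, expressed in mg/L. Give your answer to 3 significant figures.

61.0 mg/L

CL = k × Vd = 0.02420 × 220 = 5.324 L/h
At steady state Css = R₀ / CL = 325 / 5.324 = 61.04 mg/L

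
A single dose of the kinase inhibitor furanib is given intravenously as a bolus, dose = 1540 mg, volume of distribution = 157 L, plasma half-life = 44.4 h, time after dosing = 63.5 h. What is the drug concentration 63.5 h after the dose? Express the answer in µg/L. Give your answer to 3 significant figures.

C₀ = Dose / Vd = 1540 / 157 = 9.809 mg/L
k = ln2 / t½ = 0.693147 / 44.4 = 0.01561 h⁻¹
C = C₀ · e^(−k·t) = 9.809 × e^(−0.01561 × 63.5)
  = 9.809 × 0.3711 = 3.640 mg/L
Convert: 3.640 mg/L × 1000 = 3640 µg/L

3640 µg/L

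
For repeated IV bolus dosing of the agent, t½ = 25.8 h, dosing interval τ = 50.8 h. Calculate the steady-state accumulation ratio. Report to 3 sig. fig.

k = ln2 / t½ = 0.693147 / 25.8 = 0.02687 h⁻¹
e^(−kτ) = e^(−0.02687 × 50.8) = 0.2554
Accumulation ratio R = 1 / (1 − e^(−kτ)) = 1 / (1 − 0.2554) = 1.343

1.34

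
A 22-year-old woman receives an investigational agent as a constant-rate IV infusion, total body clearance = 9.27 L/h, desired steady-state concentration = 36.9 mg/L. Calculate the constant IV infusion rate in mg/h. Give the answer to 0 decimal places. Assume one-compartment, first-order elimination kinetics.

At steady state, infusion rate R₀ = Css × CL = 36.9 × 9.270 = 342.1 mg/h

342 mg/h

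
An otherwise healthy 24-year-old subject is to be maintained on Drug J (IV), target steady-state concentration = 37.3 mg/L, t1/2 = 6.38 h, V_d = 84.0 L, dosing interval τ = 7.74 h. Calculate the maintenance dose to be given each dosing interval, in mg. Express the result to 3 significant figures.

k = ln2 / t½ = 0.693147 / 6.38 = 0.1086 h⁻¹
CL = k × Vd = 0.1086 × 84.0 = 9.122 L/h
At steady state, Dose/τ = Css × CL.
Dose = Css × CL × τ = 37.3 × 9.122 × 7.74 = 2634 mg

2630 mg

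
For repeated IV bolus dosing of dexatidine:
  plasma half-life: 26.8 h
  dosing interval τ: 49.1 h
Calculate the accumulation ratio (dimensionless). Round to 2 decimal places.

1.39

k = ln2 / t½ = 0.693147 / 26.8 = 0.02586 h⁻¹
e^(−kτ) = e^(−0.02586 × 49.1) = 0.2809
Accumulation ratio R = 1 / (1 − e^(−kτ)) = 1 / (1 − 0.2809) = 1.391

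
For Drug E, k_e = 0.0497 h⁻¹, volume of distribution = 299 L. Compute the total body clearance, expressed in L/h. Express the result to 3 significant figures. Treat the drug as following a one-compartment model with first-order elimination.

14.9 L/h

CL = k × Vd = 0.0497 × 299 = 14.86 L/h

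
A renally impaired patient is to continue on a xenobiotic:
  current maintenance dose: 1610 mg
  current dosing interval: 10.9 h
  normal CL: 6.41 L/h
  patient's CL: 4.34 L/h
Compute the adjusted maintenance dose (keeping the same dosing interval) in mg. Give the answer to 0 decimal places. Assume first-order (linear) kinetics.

1090 mg

To keep the same average steady-state level, dosing rate must scale with clearance.
CL ratio = 4.34 / 6.41 = 0.6771
New dose (same interval) = 1610 × 0.6771 = 1090 mg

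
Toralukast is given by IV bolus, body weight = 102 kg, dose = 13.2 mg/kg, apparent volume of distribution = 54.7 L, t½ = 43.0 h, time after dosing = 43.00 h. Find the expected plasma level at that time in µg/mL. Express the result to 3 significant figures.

12.3 µg/mL

Total dose = 13.2 × 102 = 1346 mg
C₀ = Dose / Vd = 1346 / 54.7 = 24.61 mg/L
k = ln2 / t½ = 0.693147 / 43.0 = 0.01612 h⁻¹
t / t½ = 43.00 / 43.0 = 1 half-lives
C = C₀ × (1/2)^1 = 24.61 × 0.5000 = 12.31 mg/L
(12.31 mg/L = 12.31 µg/mL)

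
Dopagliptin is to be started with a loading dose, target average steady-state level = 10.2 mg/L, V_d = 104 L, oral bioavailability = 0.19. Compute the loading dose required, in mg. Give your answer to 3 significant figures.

5580 mg

LD = Css × Vd / F = 10.2 × 104 / 0.19 = 5583 mg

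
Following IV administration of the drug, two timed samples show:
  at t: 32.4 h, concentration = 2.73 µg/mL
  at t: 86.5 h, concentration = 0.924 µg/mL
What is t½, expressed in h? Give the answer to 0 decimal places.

35 h

k = ln(C₁/C₂) / (t₂ − t₁) = ln(2.73/0.924) / (86.5 − 32.4)
  = 1.083 / 54.10 = 0.02002 h⁻¹
t½ = ln2 / k = 0.693147 / 0.02002 = 34.62 h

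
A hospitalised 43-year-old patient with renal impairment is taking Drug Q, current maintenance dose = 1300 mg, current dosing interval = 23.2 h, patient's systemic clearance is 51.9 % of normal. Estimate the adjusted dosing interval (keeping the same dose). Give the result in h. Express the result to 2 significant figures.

45 h

To keep the same average steady-state level, dosing rate must scale with clearance.
CL ratio = 51.9 / 100 = 0.5190
New interval (same dose) = 23.2 / 0.5190 = 44.70 h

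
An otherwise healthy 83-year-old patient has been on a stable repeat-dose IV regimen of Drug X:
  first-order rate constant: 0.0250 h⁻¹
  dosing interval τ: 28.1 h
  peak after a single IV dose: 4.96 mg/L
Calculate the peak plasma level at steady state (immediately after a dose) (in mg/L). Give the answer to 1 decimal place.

e^(−kτ) = e^(−0.02500 × 28.1) = 0.4953
Accumulation ratio R = 1 / (1 − e^(−kτ)) = 1 / (1 − 0.4953) = 1.981
Steady-state peak = C₀ × R = 4.96 × 1.981 = 9.826 mg/L

9.8 mg/L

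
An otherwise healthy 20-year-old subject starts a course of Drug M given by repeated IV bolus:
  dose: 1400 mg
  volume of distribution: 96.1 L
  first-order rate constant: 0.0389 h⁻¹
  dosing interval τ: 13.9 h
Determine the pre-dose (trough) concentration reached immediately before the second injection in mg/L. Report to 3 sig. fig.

C₀ per dose = Dose / Vd = 1400 / 96.1 = 14.57 mg/L
Fraction remaining after one interval: r = e^(−kτ) = e^(−0.03890 × 13.9) = 0.5823
Before dose 2, 1 dose has been given (aged 1τ).
C_trough = C₀ × r = 14.57 × 0.5823 = 8.484 mg/L

8.48 mg/L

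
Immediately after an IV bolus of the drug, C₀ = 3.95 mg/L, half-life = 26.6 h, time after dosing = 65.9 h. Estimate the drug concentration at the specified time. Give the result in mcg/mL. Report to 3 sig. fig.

k = ln2 / t½ = 0.693147 / 26.6 = 0.02606 h⁻¹
C = C₀ · e^(−k·t) = 3.950 × e^(−0.02606 × 65.9)
  = 3.950 × 0.1795 = 0.7090 mg/L
(0.7090 mg/L = 0.7090 mcg/mL)

0.709 mcg/mL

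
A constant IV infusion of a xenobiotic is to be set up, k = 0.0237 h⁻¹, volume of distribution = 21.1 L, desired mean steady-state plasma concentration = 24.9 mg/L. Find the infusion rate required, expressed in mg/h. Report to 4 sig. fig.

CL = k × Vd = 0.02370 × 21.1 = 0.5001 L/h
At steady state, infusion rate R₀ = Css × CL = 24.9 × 0.5001 = 12.45 mg/h

12.45 mg/h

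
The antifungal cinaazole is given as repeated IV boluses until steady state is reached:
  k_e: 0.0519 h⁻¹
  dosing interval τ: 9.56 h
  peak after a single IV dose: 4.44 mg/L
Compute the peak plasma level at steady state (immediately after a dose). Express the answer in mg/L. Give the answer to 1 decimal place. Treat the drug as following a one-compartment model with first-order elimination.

11.4 mg/L

e^(−kτ) = e^(−0.05190 × 9.56) = 0.6089
Accumulation ratio R = 1 / (1 − e^(−kτ)) = 1 / (1 − 0.6089) = 2.557
Steady-state peak = C₀ × R = 4.44 × 2.557 = 11.35 mg/L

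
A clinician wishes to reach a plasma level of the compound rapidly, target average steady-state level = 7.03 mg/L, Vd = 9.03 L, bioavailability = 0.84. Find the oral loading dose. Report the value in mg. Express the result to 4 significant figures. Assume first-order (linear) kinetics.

75.57 mg

LD = Css × Vd / F = 7.03 × 9.03 / 0.84 = 75.57 mg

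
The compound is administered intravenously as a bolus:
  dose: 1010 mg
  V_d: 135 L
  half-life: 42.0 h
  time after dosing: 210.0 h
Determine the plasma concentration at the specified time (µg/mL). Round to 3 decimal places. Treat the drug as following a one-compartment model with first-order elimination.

C₀ = Dose / Vd = 1010 / 135 = 7.481 mg/L
k = ln2 / t½ = 0.693147 / 42.0 = 0.01650 h⁻¹
t / t½ = 210.0 / 42.0 = 5 half-lives
C = C₀ × (1/2)^5 = 7.481 × 0.03125 = 0.2338 mg/L
(0.2338 mg/L = 0.2338 µg/mL)

0.234 µg/mL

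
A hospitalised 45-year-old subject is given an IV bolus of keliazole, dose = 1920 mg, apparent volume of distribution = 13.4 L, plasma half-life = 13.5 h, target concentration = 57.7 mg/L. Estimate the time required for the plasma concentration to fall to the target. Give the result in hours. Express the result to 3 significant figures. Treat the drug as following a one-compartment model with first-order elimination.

17.7 h

C₀ = Dose / Vd = 1920 / 13.4 = 143.3 mg/L
k = ln2 / t½ = 0.693147 / 13.5 = 0.05134 h⁻¹
t = ln(C₀ / C) / k = ln(143.3 / 57.7) / 0.05134
  = ln(2.484) / 0.05134 = 0.9099 / 0.05134 = 17.72 h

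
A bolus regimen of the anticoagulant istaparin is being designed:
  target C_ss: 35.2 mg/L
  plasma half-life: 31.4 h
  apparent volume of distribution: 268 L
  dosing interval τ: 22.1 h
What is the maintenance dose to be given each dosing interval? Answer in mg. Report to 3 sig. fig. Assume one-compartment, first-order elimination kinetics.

4600 mg

k = ln2 / t½ = 0.693147 / 31.4 = 0.02207 h⁻¹
CL = k × Vd = 0.02207 × 268 = 5.915 L/h
At steady state, Dose/τ = Css × CL.
Dose = Css × CL × τ = 35.2 × 5.915 × 22.1 = 4601 mg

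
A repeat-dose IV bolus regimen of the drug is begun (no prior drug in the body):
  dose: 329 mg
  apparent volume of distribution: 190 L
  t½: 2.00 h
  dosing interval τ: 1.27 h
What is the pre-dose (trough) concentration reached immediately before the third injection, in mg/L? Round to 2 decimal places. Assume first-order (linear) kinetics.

1.83 mg/L

C₀ per dose = Dose / Vd = 329 / 190 = 1.732 mg/L
k = ln2 / t½ = 0.693147 / 2.00 = 0.3466 h⁻¹
Fraction remaining after one interval: r = e^(−kτ) = e^(−0.3466 × 1.27) = 0.6439
Before dose 3, 2 doses have been given (aged 1τ, 2τ).
C_trough = C₀ × (r + r²) = 1.732 × (0.6439 + 0.4146) = 1.833 mg/L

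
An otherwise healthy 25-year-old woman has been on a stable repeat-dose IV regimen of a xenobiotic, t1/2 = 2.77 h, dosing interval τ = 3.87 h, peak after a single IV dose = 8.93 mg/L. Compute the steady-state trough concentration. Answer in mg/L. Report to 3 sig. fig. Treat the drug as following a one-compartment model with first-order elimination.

k = ln2 / t½ = 0.693147 / 2.77 = 0.2502 h⁻¹
e^(−kτ) = e^(−0.2502 × 3.87) = 0.3797
Accumulation ratio R = 1 / (1 − e^(−kτ)) = 1 / (1 − 0.3797) = 1.612
Steady-state trough = C₀ × R × e^(−kτ) = 8.93 × 1.612 × 0.3797 = 5.466 mg/L

5.47 mg/L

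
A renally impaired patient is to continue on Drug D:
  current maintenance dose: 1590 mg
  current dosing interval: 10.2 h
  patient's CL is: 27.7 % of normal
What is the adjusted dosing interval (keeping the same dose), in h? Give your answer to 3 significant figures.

36.8 h

To keep the same average steady-state level, dosing rate must scale with clearance.
CL ratio = 27.7 / 100 = 0.2770
New interval (same dose) = 10.2 / 0.2770 = 36.82 h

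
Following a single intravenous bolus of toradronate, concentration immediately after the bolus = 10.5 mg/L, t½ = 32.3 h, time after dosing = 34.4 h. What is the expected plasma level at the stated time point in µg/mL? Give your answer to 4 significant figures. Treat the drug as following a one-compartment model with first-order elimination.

5.019 µg/mL

k = ln2 / t½ = 0.693147 / 32.3 = 0.02146 h⁻¹
C = C₀ · e^(−k·t) = 10.50 × e^(−0.02146 × 34.4)
  = 10.50 × 0.4780 = 5.019 mg/L
(5.019 mg/L = 5.019 µg/mL)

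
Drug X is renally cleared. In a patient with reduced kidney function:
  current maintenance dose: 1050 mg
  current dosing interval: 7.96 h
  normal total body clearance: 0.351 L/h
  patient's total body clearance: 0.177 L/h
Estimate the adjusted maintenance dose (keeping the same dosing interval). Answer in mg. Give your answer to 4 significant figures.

To keep the same average steady-state level, dosing rate must scale with clearance.
CL ratio = 0.177 / 0.351 = 0.5043
New dose (same interval) = 1050 × 0.5043 = 529.5 mg

529.5 mg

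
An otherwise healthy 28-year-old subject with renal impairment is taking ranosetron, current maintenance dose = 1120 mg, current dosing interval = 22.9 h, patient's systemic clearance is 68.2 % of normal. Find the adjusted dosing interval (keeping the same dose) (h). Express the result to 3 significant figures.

33.6 h

To keep the same average steady-state level, dosing rate must scale with clearance.
CL ratio = 68.2 / 100 = 0.6820
New interval (same dose) = 22.9 / 0.6820 = 33.58 h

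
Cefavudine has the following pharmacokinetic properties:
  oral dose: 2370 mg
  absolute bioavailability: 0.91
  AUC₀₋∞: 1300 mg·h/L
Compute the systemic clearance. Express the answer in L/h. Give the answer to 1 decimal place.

CL = F·Dose / AUC = 0.91 × 2370 / 1300 = 1.659 L/h

1.7 L/h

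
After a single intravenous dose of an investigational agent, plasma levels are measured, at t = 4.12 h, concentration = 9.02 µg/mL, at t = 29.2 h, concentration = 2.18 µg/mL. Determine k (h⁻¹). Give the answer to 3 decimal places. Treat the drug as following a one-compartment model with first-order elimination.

0.057 h⁻¹

k = ln(C₁/C₂) / (t₂ − t₁) = ln(9.02/2.18) / (29.2 − 4.12)
  = 1.420 / 25.08 = 0.05662 h⁻¹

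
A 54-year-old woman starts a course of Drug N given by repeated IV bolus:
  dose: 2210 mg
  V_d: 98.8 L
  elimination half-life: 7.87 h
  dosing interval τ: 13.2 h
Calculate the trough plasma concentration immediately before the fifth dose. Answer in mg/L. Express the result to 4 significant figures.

10.08 mg/L

C₀ per dose = Dose / Vd = 2210 / 98.8 = 22.37 mg/L
k = ln2 / t½ = 0.693147 / 7.87 = 0.08807 h⁻¹
Fraction remaining after one interval: r = e^(−kτ) = e^(−0.08807 × 13.2) = 0.3127
Before dose 5, 4 doses have been given (aged 1τ, 2τ, 3τ, 4τ).
C_trough = C₀ × (r + r² + … + r^4) = C₀ × r(1−r^4)/(1−r)
        = 22.37 × 0.3127 × (1 − 0.009561) / (1 − 0.3127) = 10.08 mg/L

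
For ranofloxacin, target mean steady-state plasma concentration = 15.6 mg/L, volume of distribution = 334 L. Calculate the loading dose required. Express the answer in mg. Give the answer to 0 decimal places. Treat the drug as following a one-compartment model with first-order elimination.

5210 mg

LD = Css × Vd = 15.6 × 334 = 5210 mg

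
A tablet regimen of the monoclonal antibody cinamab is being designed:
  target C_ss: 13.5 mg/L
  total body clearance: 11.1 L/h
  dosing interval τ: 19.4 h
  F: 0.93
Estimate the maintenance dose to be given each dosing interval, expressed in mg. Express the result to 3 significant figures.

At steady state, F × (Dose/τ) = Css × CL.
Dose = Css × CL × τ / F = 13.5 × 11.10 × 19.4 / 0.93 = 3126 mg

3130 mg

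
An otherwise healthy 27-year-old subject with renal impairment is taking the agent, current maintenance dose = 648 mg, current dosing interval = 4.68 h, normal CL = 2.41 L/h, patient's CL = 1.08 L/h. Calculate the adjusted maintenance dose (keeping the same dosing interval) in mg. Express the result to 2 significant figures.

To keep the same average steady-state level, dosing rate must scale with clearance.
CL ratio = 1.08 / 2.41 = 0.4481
New dose (same interval) = 648 × 0.4481 = 290.4 mg

290 mg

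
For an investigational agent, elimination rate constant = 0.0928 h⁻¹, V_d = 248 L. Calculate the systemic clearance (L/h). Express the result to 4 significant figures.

CL = k × Vd = 0.0928 × 248 = 23.01 L/h

23.01 L/h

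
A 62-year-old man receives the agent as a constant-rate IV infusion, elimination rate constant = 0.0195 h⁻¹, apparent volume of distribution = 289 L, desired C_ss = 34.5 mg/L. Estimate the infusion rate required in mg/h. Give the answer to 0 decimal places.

CL = k × Vd = 0.01950 × 289 = 5.636 L/h
At steady state, infusion rate R₀ = Css × CL = 34.5 × 5.636 = 194.4 mg/h

194 mg/h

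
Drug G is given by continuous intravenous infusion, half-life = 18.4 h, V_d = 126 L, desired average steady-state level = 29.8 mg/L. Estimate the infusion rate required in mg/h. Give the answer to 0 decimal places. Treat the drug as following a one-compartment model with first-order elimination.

141 mg/h

k = ln2 / t½ = 0.693147 / 18.4 = 0.03767 h⁻¹
CL = k × Vd = 0.03767 × 126 = 4.746 L/h
At steady state, infusion rate R₀ = Css × CL = 29.8 × 4.746 = 141.4 mg/h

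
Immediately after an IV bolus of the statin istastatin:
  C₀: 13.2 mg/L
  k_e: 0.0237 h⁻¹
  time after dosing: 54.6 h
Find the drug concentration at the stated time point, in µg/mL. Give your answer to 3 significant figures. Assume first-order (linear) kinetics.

C = C₀ · e^(−k·t) = 13.20 × e^(−0.02370 × 54.6)
  = 13.20 × 0.2742 = 3.619 mg/L
(3.619 mg/L = 3.619 µg/mL)

3.62 µg/mL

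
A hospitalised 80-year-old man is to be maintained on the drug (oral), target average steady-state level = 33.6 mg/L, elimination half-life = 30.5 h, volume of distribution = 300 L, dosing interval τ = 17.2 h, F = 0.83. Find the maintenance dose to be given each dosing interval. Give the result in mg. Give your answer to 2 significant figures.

4700 mg

k = ln2 / t½ = 0.693147 / 30.5 = 0.02273 h⁻¹
CL = k × Vd = 0.02273 × 300 = 6.819 L/h
At steady state, F × (Dose/τ) = Css × CL.
Dose = Css × CL × τ / F = 33.6 × 6.819 × 17.2 / 0.83 = 4748 mg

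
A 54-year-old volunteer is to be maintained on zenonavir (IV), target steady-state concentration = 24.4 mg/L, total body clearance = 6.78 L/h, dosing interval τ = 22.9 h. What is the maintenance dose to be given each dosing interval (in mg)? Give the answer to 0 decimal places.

At steady state, Dose/τ = Css × CL.
Dose = Css × CL × τ = 24.4 × 6.780 × 22.9 = 3788 mg

3788 mg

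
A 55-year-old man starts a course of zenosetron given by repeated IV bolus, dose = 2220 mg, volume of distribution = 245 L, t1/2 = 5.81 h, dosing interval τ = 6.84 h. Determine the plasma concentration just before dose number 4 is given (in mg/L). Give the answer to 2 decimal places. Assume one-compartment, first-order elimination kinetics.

C₀ per dose = Dose / Vd = 2220 / 245 = 9.061 mg/L
k = ln2 / t½ = 0.693147 / 5.81 = 0.1193 h⁻¹
Fraction remaining after one interval: r = e^(−kτ) = e^(−0.1193 × 6.84) = 0.4422
Before dose 4, 3 doses have been given (aged 1τ, 2τ, 3τ).
C_trough = C₀ × (r + r² + … + r^3) = C₀ × r(1−r^3)/(1−r)
        = 9.061 × 0.4422 × (1 − 0.08647) / (1 − 0.4422) = 6.562 mg/L

6.56 mg/L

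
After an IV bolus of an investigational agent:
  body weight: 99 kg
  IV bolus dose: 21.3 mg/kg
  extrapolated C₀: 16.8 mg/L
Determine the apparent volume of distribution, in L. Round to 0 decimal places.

Dose = 21.3 × 99 = 2109 mg
Vd = Dose / C₀ = 2109 / 16.8 = 125.5 L

126 L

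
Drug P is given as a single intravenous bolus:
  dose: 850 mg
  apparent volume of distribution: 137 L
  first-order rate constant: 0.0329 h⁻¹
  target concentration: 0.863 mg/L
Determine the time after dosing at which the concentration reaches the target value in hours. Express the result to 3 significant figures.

60.0 h

C₀ = Dose / Vd = 850.0 / 137 = 6.204 mg/L
t = ln(C₀ / C) / k = ln(6.204 / 0.863) / 0.03290
  = ln(7.189) / 0.03290 = 1.973 / 0.03290 = 59.97 h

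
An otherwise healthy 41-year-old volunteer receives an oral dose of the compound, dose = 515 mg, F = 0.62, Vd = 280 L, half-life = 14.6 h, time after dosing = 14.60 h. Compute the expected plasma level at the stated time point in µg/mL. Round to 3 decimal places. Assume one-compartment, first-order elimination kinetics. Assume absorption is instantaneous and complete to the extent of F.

Amount reaching circulation = F × Dose = 0.62 × 515.0 = 319.3 mg
C₀ = F·Dose / Vd = 319.3 / 280 = 1.140 mg/L
k = ln2 / t½ = 0.693147 / 14.6 = 0.04748 h⁻¹
t / t½ = 14.60 / 14.6 = 1 half-lives
C = C₀ × (1/2)^1 = 1.140 × 0.5000 = 0.5700 mg/L
(0.5700 mg/L = 0.5700 µg/mL)

0.570 µg/mL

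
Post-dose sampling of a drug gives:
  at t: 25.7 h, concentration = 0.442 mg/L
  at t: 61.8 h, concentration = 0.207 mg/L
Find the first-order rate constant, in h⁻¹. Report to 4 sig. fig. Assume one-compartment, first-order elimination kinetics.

k = ln(C₁/C₂) / (t₂ − t₁) = ln(0.442/0.207) / (61.8 − 25.7)
  = 0.7586 / 36.10 = 0.02101 h⁻¹

0.02101 h⁻¹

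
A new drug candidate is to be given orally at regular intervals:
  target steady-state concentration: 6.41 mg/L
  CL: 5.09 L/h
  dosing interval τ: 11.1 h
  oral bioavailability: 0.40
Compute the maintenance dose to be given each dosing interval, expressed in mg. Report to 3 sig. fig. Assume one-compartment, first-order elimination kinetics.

At steady state, F × (Dose/τ) = Css × CL.
Dose = Css × CL × τ / F = 6.41 × 5.090 × 11.1 / 0.40 = 905.4 mg

905 mg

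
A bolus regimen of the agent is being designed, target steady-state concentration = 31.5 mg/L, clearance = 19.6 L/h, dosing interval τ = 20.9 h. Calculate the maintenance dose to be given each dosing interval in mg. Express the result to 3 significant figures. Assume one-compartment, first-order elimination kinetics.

At steady state, Dose/τ = Css × CL.
Dose = Css × CL × τ = 31.5 × 19.60 × 20.9 = 12900 mg

12900 mg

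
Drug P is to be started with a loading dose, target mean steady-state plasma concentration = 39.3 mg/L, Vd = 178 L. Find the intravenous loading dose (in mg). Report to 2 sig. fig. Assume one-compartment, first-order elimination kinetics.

7000 mg

LD = Css × Vd = 39.3 × 178 = 6995 mg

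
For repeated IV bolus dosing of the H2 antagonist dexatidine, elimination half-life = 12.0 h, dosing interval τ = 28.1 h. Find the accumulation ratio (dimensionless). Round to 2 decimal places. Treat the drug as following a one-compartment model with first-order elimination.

k = ln2 / t½ = 0.693147 / 12.0 = 0.05776 h⁻¹
e^(−kτ) = e^(−0.05776 × 28.1) = 0.1973
Accumulation ratio R = 1 / (1 − e^(−kτ)) = 1 / (1 − 0.1973) = 1.246

1.25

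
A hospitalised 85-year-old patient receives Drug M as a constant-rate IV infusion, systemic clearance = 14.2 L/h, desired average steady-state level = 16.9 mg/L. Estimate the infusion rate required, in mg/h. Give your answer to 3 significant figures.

At steady state, infusion rate R₀ = Css × CL = 16.9 × 14.20 = 240.0 mg/h

240 mg/h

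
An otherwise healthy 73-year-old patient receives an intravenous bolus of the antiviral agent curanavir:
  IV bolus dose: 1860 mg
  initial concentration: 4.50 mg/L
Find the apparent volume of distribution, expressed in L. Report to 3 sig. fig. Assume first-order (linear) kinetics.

413 L

Vd = Dose / C₀ = 1860 / 4.50 = 413.3 L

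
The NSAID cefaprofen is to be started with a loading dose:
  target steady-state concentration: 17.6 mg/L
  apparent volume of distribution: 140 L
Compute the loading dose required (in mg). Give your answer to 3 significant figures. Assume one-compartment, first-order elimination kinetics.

LD = Css × Vd = 17.6 × 140 = 2464 mg

2460 mg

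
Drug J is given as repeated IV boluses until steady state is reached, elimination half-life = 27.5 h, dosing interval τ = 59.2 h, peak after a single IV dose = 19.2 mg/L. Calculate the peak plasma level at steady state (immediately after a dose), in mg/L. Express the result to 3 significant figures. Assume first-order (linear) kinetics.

k = ln2 / t½ = 0.693147 / 27.5 = 0.02521 h⁻¹
e^(−kτ) = e^(−0.02521 × 59.2) = 0.2248
Accumulation ratio R = 1 / (1 − e^(−kτ)) = 1 / (1 − 0.2248) = 1.290
Steady-state peak = C₀ × R = 19.2 × 1.290 = 24.77 mg/L

24.8 mg/L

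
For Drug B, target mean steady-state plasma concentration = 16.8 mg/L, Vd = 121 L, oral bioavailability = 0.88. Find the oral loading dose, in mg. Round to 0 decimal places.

LD = Css × Vd / F = 16.8 × 121 / 0.88 = 2310 mg

2310 mg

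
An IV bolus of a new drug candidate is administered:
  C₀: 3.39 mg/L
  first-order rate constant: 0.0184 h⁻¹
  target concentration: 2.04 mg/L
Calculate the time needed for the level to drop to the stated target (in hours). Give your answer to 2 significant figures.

t = ln(C₀ / C) / k = ln(3.390 / 2.04) / 0.01840
  = ln(1.662) / 0.01840 = 0.5080 / 0.01840 = 27.61 h

28 h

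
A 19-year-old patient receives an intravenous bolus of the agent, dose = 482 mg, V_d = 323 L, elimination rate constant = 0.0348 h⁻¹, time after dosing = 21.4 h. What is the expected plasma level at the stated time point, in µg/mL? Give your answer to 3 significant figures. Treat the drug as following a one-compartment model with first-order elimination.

0.709 µg/mL

C₀ = Dose / Vd = 482.0 / 323 = 1.492 mg/L
C = C₀ · e^(−k·t) = 1.492 × e^(−0.03480 × 21.4)
  = 1.492 × 0.4749 = 0.7086 mg/L
(0.7086 mg/L = 0.7086 µg/mL)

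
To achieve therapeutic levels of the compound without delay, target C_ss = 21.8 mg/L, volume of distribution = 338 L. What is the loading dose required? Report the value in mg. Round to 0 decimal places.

7368 mg

LD = Css × Vd = 21.8 × 338 = 7368 mg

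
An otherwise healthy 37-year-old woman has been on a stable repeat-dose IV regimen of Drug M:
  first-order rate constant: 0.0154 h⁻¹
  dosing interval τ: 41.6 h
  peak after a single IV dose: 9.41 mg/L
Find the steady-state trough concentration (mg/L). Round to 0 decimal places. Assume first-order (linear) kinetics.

10 mg/L

e^(−kτ) = e^(−0.01540 × 41.6) = 0.5270
Accumulation ratio R = 1 / (1 − e^(−kτ)) = 1 / (1 − 0.5270) = 2.114
Steady-state trough = C₀ × R × e^(−kτ) = 9.41 × 2.114 × 0.5270 = 10.48 mg/L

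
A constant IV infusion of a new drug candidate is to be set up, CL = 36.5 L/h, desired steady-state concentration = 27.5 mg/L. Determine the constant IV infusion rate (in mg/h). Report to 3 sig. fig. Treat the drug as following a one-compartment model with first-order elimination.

1000 mg/h

At steady state, infusion rate R₀ = Css × CL = 27.5 × 36.50 = 1004 mg/h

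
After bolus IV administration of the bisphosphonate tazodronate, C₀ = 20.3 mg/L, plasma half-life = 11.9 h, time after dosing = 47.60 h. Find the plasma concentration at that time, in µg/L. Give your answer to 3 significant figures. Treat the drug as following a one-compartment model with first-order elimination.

1270 µg/L

k = ln2 / t½ = 0.693147 / 11.9 = 0.05825 h⁻¹
t / t½ = 47.60 / 11.9 = 4 half-lives
C = C₀ × (1/2)^4 = 20.30 × 0.06250 = 1.269 mg/L
Convert: 1.269 mg/L × 1000 = 1269 µg/L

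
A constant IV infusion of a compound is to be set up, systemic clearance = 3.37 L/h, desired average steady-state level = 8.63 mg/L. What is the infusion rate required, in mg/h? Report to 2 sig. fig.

At steady state, infusion rate R₀ = Css × CL = 8.63 × 3.370 = 29.08 mg/h

29 mg/h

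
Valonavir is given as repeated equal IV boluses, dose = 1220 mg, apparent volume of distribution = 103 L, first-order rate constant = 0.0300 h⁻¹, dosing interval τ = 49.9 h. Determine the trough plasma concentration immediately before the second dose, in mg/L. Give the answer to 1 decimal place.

2.7 mg/L

C₀ per dose = Dose / Vd = 1220 / 103 = 11.84 mg/L
Fraction remaining after one interval: r = e^(−kτ) = e^(−0.03000 × 49.9) = 0.2238
Before dose 2, 1 dose has been given (aged 1τ).
C_trough = C₀ × r = 11.84 × 0.2238 = 2.650 mg/L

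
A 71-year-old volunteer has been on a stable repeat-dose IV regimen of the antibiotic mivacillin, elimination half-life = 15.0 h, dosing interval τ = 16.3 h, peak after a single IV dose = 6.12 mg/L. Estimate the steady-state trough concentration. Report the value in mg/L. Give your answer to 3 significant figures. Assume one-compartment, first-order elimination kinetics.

k = ln2 / t½ = 0.693147 / 15.0 = 0.04621 h⁻¹
e^(−kτ) = e^(−0.04621 × 16.3) = 0.4708
Accumulation ratio R = 1 / (1 − e^(−kτ)) = 1 / (1 − 0.4708) = 1.890
Steady-state trough = C₀ × R × e^(−kτ) = 6.12 × 1.890 × 0.4708 = 5.446 mg/L

5.45 mg/L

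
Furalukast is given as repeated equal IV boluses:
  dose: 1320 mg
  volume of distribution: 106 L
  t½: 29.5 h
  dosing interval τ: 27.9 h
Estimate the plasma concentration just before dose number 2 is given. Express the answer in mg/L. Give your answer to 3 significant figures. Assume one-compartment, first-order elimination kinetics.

6.46 mg/L

C₀ per dose = Dose / Vd = 1320 / 106 = 12.45 mg/L
k = ln2 / t½ = 0.693147 / 29.5 = 0.02350 h⁻¹
Fraction remaining after one interval: r = e^(−kτ) = e^(−0.02350 × 27.9) = 0.5191
Before dose 2, 1 dose has been given (aged 1τ).
C_trough = C₀ × r = 12.45 × 0.5191 = 6.463 mg/L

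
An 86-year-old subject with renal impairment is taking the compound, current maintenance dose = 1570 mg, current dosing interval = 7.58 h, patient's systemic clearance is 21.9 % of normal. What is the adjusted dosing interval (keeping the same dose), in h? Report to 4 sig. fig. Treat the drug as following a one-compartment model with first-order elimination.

To keep the same average steady-state level, dosing rate must scale with clearance.
CL ratio = 21.9 / 100 = 0.2190
New interval (same dose) = 7.58 / 0.2190 = 34.61 h

34.61 h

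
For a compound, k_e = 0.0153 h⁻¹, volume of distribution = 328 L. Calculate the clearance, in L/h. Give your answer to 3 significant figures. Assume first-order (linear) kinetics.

5.02 L/h

CL = k × Vd = 0.0153 × 328 = 5.018 L/h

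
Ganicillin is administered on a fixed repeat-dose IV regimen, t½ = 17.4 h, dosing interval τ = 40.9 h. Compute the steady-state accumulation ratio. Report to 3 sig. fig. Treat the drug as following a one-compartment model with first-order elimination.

k = ln2 / t½ = 0.693147 / 17.4 = 0.03984 h⁻¹
e^(−kτ) = e^(−0.03984 × 40.9) = 0.1960
Accumulation ratio R = 1 / (1 − e^(−kτ)) = 1 / (1 − 0.1960) = 1.244

1.24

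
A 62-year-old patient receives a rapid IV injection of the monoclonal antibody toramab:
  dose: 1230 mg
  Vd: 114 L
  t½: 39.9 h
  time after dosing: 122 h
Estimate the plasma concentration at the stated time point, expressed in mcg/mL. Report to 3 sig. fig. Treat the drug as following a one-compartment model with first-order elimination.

1.30 mcg/mL

C₀ = Dose / Vd = 1230 / 114 = 10.79 mg/L
k = ln2 / t½ = 0.693147 / 39.9 = 0.01737 h⁻¹
C = C₀ · e^(−k·t) = 10.79 × e^(−0.01737 × 122)
  = 10.79 × 0.1201 = 1.296 mg/L
(1.296 mg/L = 1.296 mcg/mL)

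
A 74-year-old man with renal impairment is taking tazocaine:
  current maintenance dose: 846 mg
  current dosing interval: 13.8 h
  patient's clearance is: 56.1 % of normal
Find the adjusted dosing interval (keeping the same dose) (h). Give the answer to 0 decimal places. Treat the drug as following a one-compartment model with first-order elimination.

25 h

To keep the same average steady-state level, dosing rate must scale with clearance.
CL ratio = 56.1 / 100 = 0.5610
New interval (same dose) = 13.8 / 0.5610 = 24.60 h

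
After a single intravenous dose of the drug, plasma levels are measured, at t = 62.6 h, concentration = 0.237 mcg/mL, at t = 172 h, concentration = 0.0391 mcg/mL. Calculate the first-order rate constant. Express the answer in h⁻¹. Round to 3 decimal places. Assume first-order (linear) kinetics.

k = ln(C₁/C₂) / (t₂ − t₁) = ln(0.237/0.0391) / (172 − 62.6)
  = 1.802 / 109.4 = 0.01647 h⁻¹

0.016 h⁻¹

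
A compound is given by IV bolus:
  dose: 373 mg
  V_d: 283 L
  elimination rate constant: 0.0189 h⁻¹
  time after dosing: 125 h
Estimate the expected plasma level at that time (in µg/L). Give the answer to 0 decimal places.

C₀ = Dose / Vd = 373.0 / 283 = 1.318 mg/L
C = C₀ · e^(−k·t) = 1.318 × e^(−0.01890 × 125)
  = 1.318 × 0.09418 = 0.1241 mg/L
Convert: 0.1241 mg/L × 1000 = 124.1 µg/L

124 µg/L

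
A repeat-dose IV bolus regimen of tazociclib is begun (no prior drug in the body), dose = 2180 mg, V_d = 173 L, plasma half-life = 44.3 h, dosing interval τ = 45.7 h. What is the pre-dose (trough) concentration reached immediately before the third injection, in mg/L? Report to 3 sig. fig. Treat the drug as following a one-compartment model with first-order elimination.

9.18 mg/L

C₀ per dose = Dose / Vd = 2180 / 173 = 12.60 mg/L
k = ln2 / t½ = 0.693147 / 44.3 = 0.01565 h⁻¹
Fraction remaining after one interval: r = e^(−kτ) = e^(−0.01565 × 45.7) = 0.4891
Before dose 3, 2 doses have been given (aged 1τ, 2τ).
C_trough = C₀ × (r + r²) = 12.60 × (0.4891 + 0.2392) = 9.177 mg/L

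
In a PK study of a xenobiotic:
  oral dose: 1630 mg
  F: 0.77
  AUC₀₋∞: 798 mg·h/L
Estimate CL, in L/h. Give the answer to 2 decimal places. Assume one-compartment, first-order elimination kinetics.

1.57 L/h

CL = F·Dose / AUC = 0.77 × 1630 / 798 = 1.573 L/h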